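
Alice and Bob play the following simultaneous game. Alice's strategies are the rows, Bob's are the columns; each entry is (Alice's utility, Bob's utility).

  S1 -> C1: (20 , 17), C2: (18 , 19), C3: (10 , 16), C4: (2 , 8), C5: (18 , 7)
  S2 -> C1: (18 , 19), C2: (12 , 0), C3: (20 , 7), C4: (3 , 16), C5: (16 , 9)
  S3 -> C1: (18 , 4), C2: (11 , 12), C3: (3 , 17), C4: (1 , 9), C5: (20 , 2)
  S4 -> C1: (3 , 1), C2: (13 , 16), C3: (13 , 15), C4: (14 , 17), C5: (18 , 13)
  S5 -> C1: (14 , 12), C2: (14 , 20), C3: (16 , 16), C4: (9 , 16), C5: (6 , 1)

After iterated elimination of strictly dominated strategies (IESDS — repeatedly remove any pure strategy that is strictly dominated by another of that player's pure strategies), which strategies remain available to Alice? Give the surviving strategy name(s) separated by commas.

Bob's strategy C5 is strictly dominated by C4 (S1: 8>7, S2: 16>9, S3: 9>2, S4: 17>13, S5: 16>1) and is removed.
Row S3 is eliminated: S1 beats it against every remaining column (C1: 20>18, C2: 18>11, C3: 10>3, C4: 2>1).
Among the remaining strategies, none is strictly dominated by another pure strategy of the same player, so the elimination stops.
Surviving strategies — Alice: {S1, S2, S4, S5}; Bob: {C1, C2, C3, C4}.

S1, S2, S4, S5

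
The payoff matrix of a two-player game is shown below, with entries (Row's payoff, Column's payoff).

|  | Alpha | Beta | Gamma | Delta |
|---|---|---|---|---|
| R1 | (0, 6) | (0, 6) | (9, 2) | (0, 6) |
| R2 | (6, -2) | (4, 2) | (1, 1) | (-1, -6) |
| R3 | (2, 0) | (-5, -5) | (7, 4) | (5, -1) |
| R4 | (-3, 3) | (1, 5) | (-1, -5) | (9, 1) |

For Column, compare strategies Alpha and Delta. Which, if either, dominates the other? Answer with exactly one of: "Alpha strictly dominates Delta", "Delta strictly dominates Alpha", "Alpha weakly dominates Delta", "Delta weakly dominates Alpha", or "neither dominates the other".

Alpha weakly dominates Delta

Alpha's payoffs vs Delta's, by Row's action — R1: 6=6, R2: -2>-6, R3: 0>-1, R4: 3>1.
Alpha is at least as good everywhere and strictly better somewhere (tied only at R1), so Alpha weakly but not strictly dominates Delta.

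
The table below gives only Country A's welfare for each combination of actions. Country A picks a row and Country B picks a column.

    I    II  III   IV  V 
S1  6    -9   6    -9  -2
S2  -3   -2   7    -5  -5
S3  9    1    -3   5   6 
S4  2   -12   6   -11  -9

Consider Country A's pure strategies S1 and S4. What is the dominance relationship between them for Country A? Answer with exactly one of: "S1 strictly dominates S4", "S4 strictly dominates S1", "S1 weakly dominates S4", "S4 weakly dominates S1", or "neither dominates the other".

Compare S1 to S4 across each choice by Country B: I: 6>2, II: -9>-12, III: 6=6, IV: -9>-11, V: -2>-9.
S1 is at least as good everywhere and strictly better somewhere (tied only at III), so S1 weakly but not strictly dominates S4.

S1 weakly dominates S4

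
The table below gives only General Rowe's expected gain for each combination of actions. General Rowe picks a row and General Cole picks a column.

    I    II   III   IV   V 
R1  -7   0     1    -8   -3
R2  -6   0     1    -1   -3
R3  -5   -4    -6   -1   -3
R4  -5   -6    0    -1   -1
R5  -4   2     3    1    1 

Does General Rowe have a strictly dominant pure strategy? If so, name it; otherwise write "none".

R5

R5 vs R1: I: -4>-7, II: 2>0, III: 3>1, IV: 1>-8, V: 1>-3.
R5 vs R2: I: -4>-6, II: 2>0, III: 3>1, IV: 1>-1, V: 1>-3.
R5 vs R3: I: -4>-5, II: 2>-4, III: 3>-6, IV: 1>-1, V: 1>-3.
R5 vs R4: I: -4>-5, II: 2>-6, III: 3>0, IV: 1>-1, V: 1>-1.
R5 strictly beats every other strategy against every opponent action, so it is strictly dominant.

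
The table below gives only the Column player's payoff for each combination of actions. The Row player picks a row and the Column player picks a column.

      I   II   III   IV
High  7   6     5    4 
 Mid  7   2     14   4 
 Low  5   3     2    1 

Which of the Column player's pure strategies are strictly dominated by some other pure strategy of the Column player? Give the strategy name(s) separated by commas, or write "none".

II, IV

Nothing dominates I: II at High (7>6); III at High (7>5); IV at High (7>4).
I strictly dominates II — High: 7>6, Mid: 7>2, Low: 5>3.
III is not dominated — it holds its own against I at Mid (14>7); II at Mid (14>2); IV at High (5>4).
IV: dominated, since I does at least as well everywhere (High: 7>4, Mid: 7>4, Low: 5>1).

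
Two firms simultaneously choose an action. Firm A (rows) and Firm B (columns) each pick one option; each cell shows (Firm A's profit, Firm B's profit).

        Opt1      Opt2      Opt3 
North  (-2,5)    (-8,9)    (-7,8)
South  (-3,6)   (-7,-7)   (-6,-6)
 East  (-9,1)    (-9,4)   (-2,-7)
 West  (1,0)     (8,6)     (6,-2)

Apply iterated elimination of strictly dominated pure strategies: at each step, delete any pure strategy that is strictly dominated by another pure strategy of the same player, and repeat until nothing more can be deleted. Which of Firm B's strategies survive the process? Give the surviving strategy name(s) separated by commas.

Opt2

For Firm A, West strictly dominates North on the remaining columns (Opt1: 1>-2, Opt2: 8>-8, Opt3: 6>-7); eliminate North.
Row South is eliminated: West beats it against every remaining column (Opt1: 1>-3, Opt2: 8>-7, Opt3: 6>-6).
Firm A's strategy East is strictly dominated by West (Opt1: 1>-9, Opt2: 8>-9, Opt3: 6>-2) and is removed.
Column Opt1 is eliminated: Opt2 beats it against every remaining row (West: 6>0).
For Firm B, Opt2 strictly dominates Opt3 on the remaining rows (West: 6>-2); eliminate Opt3.
Among the remaining strategies, none is strictly dominated by another pure strategy of the same player, so the elimination stops.
Surviving strategies — Firm A: {West}; Firm B: {Opt2}.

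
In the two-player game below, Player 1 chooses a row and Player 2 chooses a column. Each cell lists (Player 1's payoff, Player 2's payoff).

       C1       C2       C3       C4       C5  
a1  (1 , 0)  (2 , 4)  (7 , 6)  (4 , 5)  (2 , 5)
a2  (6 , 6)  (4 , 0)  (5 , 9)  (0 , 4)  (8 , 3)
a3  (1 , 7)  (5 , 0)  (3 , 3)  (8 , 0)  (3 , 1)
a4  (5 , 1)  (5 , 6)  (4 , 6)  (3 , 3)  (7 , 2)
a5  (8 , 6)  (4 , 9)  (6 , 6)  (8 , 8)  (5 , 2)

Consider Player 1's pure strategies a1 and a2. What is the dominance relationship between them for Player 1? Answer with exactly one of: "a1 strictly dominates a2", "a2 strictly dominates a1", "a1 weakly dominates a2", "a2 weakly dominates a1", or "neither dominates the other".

neither dominates the other

a1's payoffs vs a2's, by Player 2's action — C1: 1<6, C2: 2<4, C3: 7>5, C4: 4>0, C5: 2<8.
a1 does better at C3, C4 but worse at C1, C2, C5; neither strategy dominates the other.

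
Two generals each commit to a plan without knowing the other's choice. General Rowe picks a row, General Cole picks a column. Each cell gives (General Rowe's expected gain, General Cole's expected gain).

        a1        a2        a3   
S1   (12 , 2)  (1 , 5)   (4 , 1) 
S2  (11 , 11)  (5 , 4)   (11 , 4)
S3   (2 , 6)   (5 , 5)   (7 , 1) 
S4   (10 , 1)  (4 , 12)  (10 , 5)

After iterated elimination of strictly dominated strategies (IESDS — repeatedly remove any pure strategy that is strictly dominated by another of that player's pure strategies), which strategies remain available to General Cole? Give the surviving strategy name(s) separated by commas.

Row S4 is eliminated: S2 beats it against every remaining column (a1: 11>10, a2: 5>4, a3: 11>10).
For General Cole, a1 strictly dominates a3 on the remaining rows (S1: 2>1, S2: 11>4, S3: 6>1); eliminate a3.
Among the remaining strategies, none is strictly dominated by another pure strategy of the same player, so the elimination stops.
Surviving strategies — General Rowe: {S1, S2, S3}; General Cole: {a1, a2}.

a1, a2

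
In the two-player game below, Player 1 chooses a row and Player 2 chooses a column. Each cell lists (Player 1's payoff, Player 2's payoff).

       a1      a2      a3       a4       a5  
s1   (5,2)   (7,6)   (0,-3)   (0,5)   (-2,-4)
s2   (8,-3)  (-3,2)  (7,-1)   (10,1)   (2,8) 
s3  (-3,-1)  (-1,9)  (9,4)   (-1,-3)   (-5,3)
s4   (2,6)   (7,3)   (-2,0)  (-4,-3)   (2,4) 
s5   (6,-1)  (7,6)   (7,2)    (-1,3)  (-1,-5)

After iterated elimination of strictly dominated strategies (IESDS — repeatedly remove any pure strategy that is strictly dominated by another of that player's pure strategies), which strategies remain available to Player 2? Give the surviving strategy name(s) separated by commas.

a1, a2, a5

Column a3 is eliminated: a2 beats it against every remaining row (s1: 6>-3, s2: 2>-1, s3: 9>4, s4: 3>0, s5: 6>2).
Row s3 is eliminated: s1 beats it against every remaining column (a1: 5>-3, a2: 7>-1, a4: 0>-1, a5: -2>-5).
For Player 2, a2 strictly dominates a4 on the remaining rows (s1: 6>5, s2: 2>1, s4: 3>-3, s5: 6>3); eliminate a4.
Among the remaining strategies, none is strictly dominated by another pure strategy of the same player, so the elimination stops.
Surviving strategies — Player 1: {s1, s2, s4, s5}; Player 2: {a1, a2, a5}.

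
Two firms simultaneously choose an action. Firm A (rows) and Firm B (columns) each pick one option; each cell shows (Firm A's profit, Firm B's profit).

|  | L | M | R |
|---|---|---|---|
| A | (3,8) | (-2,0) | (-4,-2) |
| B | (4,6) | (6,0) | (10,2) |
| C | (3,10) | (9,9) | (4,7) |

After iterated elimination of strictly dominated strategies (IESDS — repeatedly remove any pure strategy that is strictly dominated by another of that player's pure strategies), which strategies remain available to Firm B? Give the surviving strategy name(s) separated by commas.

Firm A's strategy A is strictly dominated by B (L: 4>3, M: 6>-2, R: 10>-4) and is removed.
Column M is eliminated: L beats it against every remaining row (B: 6>0, C: 10>9).
Firm A's strategy C is strictly dominated by B (L: 4>3, R: 10>4) and is removed.
Column R is eliminated: L beats it against every remaining row (B: 6>2).
Among the remaining strategies, none is strictly dominated by another pure strategy of the same player, so the elimination stops.
Surviving strategies — Firm A: {B}; Firm B: {L}.

L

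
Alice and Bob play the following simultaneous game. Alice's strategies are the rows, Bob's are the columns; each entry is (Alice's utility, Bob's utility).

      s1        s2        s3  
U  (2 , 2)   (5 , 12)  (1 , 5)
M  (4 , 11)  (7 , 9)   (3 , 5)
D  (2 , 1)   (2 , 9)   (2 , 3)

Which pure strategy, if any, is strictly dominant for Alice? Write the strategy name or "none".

M vs U: s1: 4>2, s2: 7>5, s3: 3>1.
M vs D: s1: 4>2, s2: 7>2, s3: 3>2.
M strictly beats every other strategy against every opponent action, so it is strictly dominant.

M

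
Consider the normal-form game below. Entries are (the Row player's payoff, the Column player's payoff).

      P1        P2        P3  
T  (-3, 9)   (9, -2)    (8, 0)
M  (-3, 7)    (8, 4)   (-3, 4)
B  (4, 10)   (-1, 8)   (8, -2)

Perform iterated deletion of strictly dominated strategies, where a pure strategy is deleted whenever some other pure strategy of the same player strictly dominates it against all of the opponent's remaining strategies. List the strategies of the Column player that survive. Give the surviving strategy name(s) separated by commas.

P1

Column P2 is eliminated: P1 beats it against every remaining row (T: 9>-2, M: 7>4, B: 10>8).
For the Row player, B strictly dominates M on the remaining columns (P1: 4>-3, P3: 8>-3); eliminate M.
For the Column player, P1 strictly dominates P3 on the remaining rows (T: 9>0, B: 10>-2); eliminate P3.
For the Row player, B strictly dominates T on the remaining columns (P1: 4>-3); eliminate T.
Among the remaining strategies, none is strictly dominated by another pure strategy of the same player, so the elimination stops.
Surviving strategies — the Row player: {B}; the Column player: {P1}.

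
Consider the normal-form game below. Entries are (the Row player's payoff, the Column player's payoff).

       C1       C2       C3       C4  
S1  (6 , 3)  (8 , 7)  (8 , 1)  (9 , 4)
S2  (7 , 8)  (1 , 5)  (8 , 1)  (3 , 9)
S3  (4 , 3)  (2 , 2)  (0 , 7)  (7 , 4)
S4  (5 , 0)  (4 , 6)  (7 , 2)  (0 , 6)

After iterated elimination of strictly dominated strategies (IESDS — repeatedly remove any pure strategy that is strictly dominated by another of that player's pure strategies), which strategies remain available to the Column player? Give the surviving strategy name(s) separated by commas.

The Row player's strategy S3 is strictly dominated by S1 (C1: 6>4, C2: 8>2, C3: 8>0, C4: 9>7) and is removed.
For the Row player, S1 strictly dominates S4 on the remaining columns (C1: 6>5, C2: 8>4, C3: 8>7, C4: 9>0); eliminate S4.
Column C1 is eliminated: C4 beats it against every remaining row (S1: 4>3, S2: 9>8).
For the Column player, C2 strictly dominates C3 on the remaining rows (S1: 7>1, S2: 5>1); eliminate C3.
Row S2 is eliminated: S1 beats it against every remaining column (C2: 8>1, C4: 9>3).
For the Column player, C2 strictly dominates C4 on the remaining rows (S1: 7>4); eliminate C4.
Among the remaining strategies, none is strictly dominated by another pure strategy of the same player, so the elimination stops.
Surviving strategies — the Row player: {S1}; the Column player: {C2}.

C2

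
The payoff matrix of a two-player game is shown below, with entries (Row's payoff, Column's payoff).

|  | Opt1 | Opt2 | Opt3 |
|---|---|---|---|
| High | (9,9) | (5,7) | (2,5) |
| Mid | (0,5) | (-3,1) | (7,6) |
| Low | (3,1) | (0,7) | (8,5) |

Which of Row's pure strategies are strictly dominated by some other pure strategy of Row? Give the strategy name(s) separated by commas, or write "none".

Mid

High: no other strategy beats it everywhere (Mid at Opt1 (9>0); Low at Opt1 (9>3)).
Mid: dominated, since Low does at least as well everywhere (Opt1: 3>0, Opt2: 0>-3, Opt3: 8>7).
Low is not dominated — it holds its own against High at Opt3 (8>2); Mid at Opt1 (3>0).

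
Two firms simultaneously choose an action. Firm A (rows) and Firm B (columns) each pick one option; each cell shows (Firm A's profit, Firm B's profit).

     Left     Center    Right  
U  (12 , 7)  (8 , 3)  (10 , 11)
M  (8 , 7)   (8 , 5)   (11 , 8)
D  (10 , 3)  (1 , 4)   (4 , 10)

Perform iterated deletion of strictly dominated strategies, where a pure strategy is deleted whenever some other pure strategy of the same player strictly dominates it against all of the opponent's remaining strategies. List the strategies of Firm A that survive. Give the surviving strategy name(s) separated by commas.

M

Firm A's strategy D is strictly dominated by U (Left: 12>10, Center: 8>1, Right: 10>4) and is removed.
Column Left is eliminated: Right beats it against every remaining row (U: 11>7, M: 8>7).
Firm B's strategy Center is strictly dominated by Right (U: 11>3, M: 8>5) and is removed.
Firm A's strategy U is strictly dominated by M (Right: 11>10) and is removed.
Among the remaining strategies, none is strictly dominated by another pure strategy of the same player, so the elimination stops.
Surviving strategies — Firm A: {M}; Firm B: {Right}.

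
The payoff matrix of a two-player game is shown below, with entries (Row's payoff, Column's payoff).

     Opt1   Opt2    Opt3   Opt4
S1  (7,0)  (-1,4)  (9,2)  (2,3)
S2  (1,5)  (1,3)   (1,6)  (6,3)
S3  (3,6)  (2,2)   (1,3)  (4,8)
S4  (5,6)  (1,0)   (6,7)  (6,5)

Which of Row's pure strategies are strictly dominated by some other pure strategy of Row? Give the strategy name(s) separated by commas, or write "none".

Nothing dominates S1: S2 at Opt1 (7>1); S3 at Opt1 (7>3); S4 at Opt1 (7>5).
Nothing dominates S2: S1 at Opt2 (1>-1); S3 at Opt3 (1=1); S4 at Opt2 (1=1).
S3 is not dominated — it holds its own against S1 at Opt2 (2>-1); S2 at Opt1 (3>1); S4 at Opt2 (2>1).
S4 is not dominated — it holds its own against S1 at Opt2 (1>-1); S2 at Opt1 (5>1); S3 at Opt1 (5>3).

none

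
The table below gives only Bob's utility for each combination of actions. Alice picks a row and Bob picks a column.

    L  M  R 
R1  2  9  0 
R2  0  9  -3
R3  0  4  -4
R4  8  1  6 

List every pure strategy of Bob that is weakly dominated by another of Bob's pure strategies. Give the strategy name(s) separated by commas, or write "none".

R

L: no other strategy beats it everywhere (M at R4 (8>1); R at R1 (2>0)).
M is not dominated — it holds its own against L at R1 (9>2); R at R1 (9>0).
R: dominated, since L does at least as well everywhere (R1: 2>0, R2: 0>-3, R3: 0>-4, R4: 8>6).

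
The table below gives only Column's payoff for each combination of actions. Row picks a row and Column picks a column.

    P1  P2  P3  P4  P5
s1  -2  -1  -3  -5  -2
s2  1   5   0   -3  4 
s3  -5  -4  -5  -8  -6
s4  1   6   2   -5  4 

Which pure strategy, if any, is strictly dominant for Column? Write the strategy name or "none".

P2

P2 vs P1: s1: -1>-2, s2: 5>1, s3: -4>-5, s4: 6>1.
P2 vs P3: s1: -1>-3, s2: 5>0, s3: -4>-5, s4: 6>2.
P2 vs P4: s1: -1>-5, s2: 5>-3, s3: -4>-8, s4: 6>-5.
P2 vs P5: s1: -1>-2, s2: 5>4, s3: -4>-6, s4: 6>4.
P2 strictly beats every other strategy against every opponent action, so it is strictly dominant.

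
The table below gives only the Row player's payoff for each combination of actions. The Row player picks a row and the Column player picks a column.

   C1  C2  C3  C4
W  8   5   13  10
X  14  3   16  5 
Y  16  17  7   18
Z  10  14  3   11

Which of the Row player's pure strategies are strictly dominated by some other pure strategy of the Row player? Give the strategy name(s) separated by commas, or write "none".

Nothing dominates W: X at C2 (5>3); Y at C3 (13>7); Z at C3 (13>3).
X: no other strategy beats it everywhere (W at C1 (14>8); Y at C3 (16>7); Z at C1 (14>10)).
Y is not dominated — it holds its own against W at C1 (16>8); X at C1 (16>14); Z at C1 (16>10).
Z is strictly dominated by Y (C1: 16>10, C2: 17>14, C3: 7>3, C4: 18>11).

Z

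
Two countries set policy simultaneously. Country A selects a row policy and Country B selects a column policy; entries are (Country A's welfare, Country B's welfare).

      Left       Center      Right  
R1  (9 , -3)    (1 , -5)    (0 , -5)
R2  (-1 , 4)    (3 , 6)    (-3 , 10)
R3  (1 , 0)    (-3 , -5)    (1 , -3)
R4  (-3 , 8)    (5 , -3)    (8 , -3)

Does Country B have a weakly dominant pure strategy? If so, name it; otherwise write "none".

Left fails to dominate Center at R2 (4<6).
Center fails to dominate Left at R1 (-5<-3).
Right fails to dominate Left at R1 (-5<-3).
No single strategy dominates all the others.

none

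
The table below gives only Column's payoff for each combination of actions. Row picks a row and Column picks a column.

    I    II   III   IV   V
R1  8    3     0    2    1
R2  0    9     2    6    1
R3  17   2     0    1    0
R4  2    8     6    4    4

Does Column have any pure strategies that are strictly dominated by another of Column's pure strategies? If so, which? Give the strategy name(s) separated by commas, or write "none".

III, IV, V

Nothing dominates I: II at R1 (8>3); III at R1 (8>0); IV at R1 (8>2); V at R1 (8>1).
II is not dominated — it holds its own against I at R2 (9>0); III at R1 (3>0); IV at R1 (3>2); V at R1 (3>1).
II strictly dominates III — R1: 3>0, R2: 9>2, R3: 2>0, R4: 8>6.
IV is strictly dominated by II (R1: 3>2, R2: 9>6, R3: 2>1, R4: 8>4).
V is strictly dominated by II (R1: 3>1, R2: 9>1, R3: 2>0, R4: 8>4).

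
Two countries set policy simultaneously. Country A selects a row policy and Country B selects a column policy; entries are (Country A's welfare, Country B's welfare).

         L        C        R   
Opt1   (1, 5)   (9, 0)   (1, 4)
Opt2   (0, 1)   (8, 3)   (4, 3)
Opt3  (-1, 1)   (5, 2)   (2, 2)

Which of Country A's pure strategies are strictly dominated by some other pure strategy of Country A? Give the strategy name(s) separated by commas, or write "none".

Opt3

Nothing dominates Opt1: Opt2 at L (1>0); Opt3 at L (1>-1).
Opt2 is not dominated — it holds its own against Opt1 at R (4>1); Opt3 at L (0>-1).
Opt3: dominated, since Opt2 does at least as well everywhere (L: 0>-1, C: 8>5, R: 4>2).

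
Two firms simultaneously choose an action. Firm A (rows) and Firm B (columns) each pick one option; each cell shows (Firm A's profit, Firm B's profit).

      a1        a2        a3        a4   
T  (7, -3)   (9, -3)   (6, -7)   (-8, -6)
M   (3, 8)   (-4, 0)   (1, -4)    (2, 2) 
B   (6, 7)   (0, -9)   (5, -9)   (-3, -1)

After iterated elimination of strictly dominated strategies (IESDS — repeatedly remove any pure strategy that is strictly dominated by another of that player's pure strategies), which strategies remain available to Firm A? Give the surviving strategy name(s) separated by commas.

Column a3 is eliminated: a1 beats it against every remaining row (T: -3>-7, M: 8>-4, B: 7>-9).
For Firm B, a1 strictly dominates a4 on the remaining rows (T: -3>-6, M: 8>2, B: 7>-1); eliminate a4.
For Firm A, T strictly dominates M on the remaining columns (a1: 7>3, a2: 9>-4); eliminate M.
Firm A's strategy B is strictly dominated by T (a1: 7>6, a2: 9>0) and is removed.
Among the remaining strategies, none is strictly dominated by another pure strategy of the same player, so the elimination stops.
Surviving strategies — Firm A: {T}; Firm B: {a1, a2}.

T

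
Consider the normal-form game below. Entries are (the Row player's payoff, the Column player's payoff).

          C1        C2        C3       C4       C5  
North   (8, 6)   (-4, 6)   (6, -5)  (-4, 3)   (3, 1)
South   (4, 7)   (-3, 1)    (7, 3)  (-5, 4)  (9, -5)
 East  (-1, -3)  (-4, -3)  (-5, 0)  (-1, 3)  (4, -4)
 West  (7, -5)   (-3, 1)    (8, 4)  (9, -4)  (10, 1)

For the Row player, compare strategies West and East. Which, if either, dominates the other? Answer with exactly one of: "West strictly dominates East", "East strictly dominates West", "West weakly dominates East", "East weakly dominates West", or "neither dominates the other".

Compare West to East across each choice by the Column player: C1: 7>-1, C2: -3>-4, C3: 8>-5, C4: 9>-1, C5: 10>4.
Every comparison favours West, so West strictly dominates East.

West strictly dominates East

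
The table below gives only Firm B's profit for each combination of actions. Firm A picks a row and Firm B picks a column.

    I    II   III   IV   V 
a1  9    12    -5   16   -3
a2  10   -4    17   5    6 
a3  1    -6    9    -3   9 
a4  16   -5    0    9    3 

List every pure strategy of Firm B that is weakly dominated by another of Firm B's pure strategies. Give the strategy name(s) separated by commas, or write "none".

Nothing dominates I: II at a2 (10>-4); III at a1 (9>-5); IV at a2 (10>5); V at a1 (9>-3).
II: dominated, since IV does at least as well everywhere (a1: 16>12, a2: 5>-4, a3: -3>-6, a4: 9>-5).
III is not dominated — it holds its own against I at a2 (17>10); II at a2 (17>-4); IV at a2 (17>5); V at a2 (17>6).
IV: no other strategy beats it everywhere (I at a1 (16>9); II at a1 (16>12); III at a1 (16>-5); V at a1 (16>-3)).
Nothing dominates V: I at a3 (9>1); II at a2 (6>-4); III at a1 (-3>-5); IV at a2 (6>5).

II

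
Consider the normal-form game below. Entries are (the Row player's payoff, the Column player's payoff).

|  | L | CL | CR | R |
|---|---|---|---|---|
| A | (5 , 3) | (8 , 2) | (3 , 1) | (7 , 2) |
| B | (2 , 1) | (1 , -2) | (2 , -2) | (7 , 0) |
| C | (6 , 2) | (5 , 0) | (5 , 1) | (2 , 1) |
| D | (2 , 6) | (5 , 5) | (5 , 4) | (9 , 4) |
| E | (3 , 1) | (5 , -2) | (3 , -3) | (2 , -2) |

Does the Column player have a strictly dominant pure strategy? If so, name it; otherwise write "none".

L

L vs CL: A: 3>2, B: 1>-2, C: 2>0, D: 6>5, E: 1>-2.
L vs CR: A: 3>1, B: 1>-2, C: 2>1, D: 6>4, E: 1>-3.
L vs R: A: 3>2, B: 1>0, C: 2>1, D: 6>4, E: 1>-2.
L strictly beats every other strategy against every opponent action, so it is strictly dominant.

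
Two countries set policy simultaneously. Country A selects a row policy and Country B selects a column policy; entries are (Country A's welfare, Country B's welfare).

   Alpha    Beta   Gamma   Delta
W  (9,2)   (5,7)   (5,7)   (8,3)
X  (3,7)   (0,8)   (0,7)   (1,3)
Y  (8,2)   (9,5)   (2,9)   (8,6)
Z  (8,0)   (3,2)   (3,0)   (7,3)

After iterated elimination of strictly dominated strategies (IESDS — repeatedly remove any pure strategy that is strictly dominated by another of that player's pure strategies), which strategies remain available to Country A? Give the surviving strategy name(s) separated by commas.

W, Y

Row X is eliminated: W beats it against every remaining column (Alpha: 9>3, Beta: 5>0, Gamma: 5>0, Delta: 8>1).
Row Z is eliminated: W beats it against every remaining column (Alpha: 9>8, Beta: 5>3, Gamma: 5>3, Delta: 8>7).
Country B's strategy Alpha is strictly dominated by Beta (W: 7>2, Y: 5>2) and is removed.
For Country B, Gamma strictly dominates Delta on the remaining rows (W: 7>3, Y: 9>6); eliminate Delta.
Among the remaining strategies, none is strictly dominated by another pure strategy of the same player, so the elimination stops.
Surviving strategies — Country A: {W, Y}; Country B: {Beta, Gamma}.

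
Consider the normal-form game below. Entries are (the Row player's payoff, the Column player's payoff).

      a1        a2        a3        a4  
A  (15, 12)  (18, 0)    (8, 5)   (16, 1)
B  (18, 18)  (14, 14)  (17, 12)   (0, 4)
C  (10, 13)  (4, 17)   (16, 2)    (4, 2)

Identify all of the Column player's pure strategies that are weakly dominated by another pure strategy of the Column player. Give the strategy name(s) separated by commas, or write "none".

a1: no other strategy beats it everywhere (a2 at A (12>0); a3 at A (12>5); a4 at A (12>1)).
a2 is not dominated — it holds its own against a1 at C (17>13); a3 at B (14>12); a4 at B (14>4).
a3 is weakly dominated by a1 (A: 12>5, B: 18>12, C: 13>2).
a4: dominated, since a1 does at least as well everywhere (A: 12>1, B: 18>4, C: 13>2).

a3, a4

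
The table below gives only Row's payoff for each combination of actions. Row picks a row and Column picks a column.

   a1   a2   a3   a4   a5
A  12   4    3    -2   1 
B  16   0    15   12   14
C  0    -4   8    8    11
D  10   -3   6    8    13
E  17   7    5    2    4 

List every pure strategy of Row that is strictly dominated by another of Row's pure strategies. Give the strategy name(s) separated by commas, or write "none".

A, C, D

E strictly dominates A — a1: 17>12, a2: 7>4, a3: 5>3, a4: 2>-2, a5: 4>1.
B is not dominated — it holds its own against A at a1 (16>12); C at a1 (16>0); D at a1 (16>10); E at a3 (15>5).
C: dominated, since B does at least as well everywhere (a1: 16>0, a2: 0>-4, a3: 15>8, a4: 12>8, a5: 14>11).
B strictly dominates D — a1: 16>10, a2: 0>-3, a3: 15>6, a4: 12>8, a5: 14>13.
E: no other strategy beats it everywhere (A at a1 (17>12); B at a1 (17>16); C at a1 (17>0); D at a1 (17>10)).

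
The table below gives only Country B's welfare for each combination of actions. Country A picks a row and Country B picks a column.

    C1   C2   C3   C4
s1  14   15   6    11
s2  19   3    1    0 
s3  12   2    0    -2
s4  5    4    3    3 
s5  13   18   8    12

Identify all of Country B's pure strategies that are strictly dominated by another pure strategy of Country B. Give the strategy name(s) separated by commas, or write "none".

C3, C4

C1 is not dominated — it holds its own against C2 at s2 (19>3); C3 at s1 (14>6); C4 at s1 (14>11).
Nothing dominates C2: C1 at s1 (15>14); C3 at s1 (15>6); C4 at s1 (15>11).
C3: dominated, since C1 does at least as well everywhere (s1: 14>6, s2: 19>1, s3: 12>0, s4: 5>3, s5: 13>8).
C4 is strictly dominated by C1 (s1: 14>11, s2: 19>0, s3: 12>-2, s4: 5>3, s5: 13>12).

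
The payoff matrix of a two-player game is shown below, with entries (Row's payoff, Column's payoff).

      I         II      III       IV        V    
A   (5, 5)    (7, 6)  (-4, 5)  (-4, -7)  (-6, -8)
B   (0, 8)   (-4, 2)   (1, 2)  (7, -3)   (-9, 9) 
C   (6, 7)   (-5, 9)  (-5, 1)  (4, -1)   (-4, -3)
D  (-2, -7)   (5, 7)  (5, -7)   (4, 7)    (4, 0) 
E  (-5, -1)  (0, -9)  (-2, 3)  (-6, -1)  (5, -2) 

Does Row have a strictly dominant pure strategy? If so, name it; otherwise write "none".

none

A fails to dominate B at III (-4<1).
B fails to dominate A at I (0<5).
C fails to dominate A at II (-5<7).
D fails to dominate A at I (-2<5).
E fails to dominate A at I (-5<5).
No single strategy dominates all the others.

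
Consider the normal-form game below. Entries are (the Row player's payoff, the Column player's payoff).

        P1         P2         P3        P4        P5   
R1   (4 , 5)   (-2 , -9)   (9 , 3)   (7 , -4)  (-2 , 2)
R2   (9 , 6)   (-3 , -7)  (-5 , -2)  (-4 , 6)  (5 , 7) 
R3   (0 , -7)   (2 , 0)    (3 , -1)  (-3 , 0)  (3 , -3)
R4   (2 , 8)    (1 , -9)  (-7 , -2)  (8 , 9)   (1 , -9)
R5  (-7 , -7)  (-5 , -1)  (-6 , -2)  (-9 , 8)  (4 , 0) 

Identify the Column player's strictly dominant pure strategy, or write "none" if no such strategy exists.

none

P1 fails to dominate P2 at R3 (-7<0).
P2 fails to dominate P1 at R1 (-9<5).
P3 fails to dominate P1 at R1 (3<5).
P4 fails to dominate P1 at R1 (-4<5).
P5 fails to dominate P1 at R1 (2<5).
No single strategy dominates all the others.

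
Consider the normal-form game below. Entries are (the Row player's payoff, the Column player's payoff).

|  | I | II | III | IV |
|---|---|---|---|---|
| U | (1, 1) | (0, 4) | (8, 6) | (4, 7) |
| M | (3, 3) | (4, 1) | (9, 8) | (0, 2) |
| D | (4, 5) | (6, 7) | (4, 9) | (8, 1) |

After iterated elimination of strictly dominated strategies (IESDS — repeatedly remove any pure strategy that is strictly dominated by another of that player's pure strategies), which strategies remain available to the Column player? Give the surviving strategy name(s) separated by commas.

III, IV

Column I is eliminated: III beats it against every remaining row (U: 6>1, M: 8>3, D: 9>5).
The Column player's strategy II is strictly dominated by III (U: 6>4, M: 8>1, D: 9>7) and is removed.
Among the remaining strategies, none is strictly dominated by another pure strategy of the same player, so the elimination stops.
Surviving strategies — the Row player: {U, M, D}; the Column player: {III, IV}.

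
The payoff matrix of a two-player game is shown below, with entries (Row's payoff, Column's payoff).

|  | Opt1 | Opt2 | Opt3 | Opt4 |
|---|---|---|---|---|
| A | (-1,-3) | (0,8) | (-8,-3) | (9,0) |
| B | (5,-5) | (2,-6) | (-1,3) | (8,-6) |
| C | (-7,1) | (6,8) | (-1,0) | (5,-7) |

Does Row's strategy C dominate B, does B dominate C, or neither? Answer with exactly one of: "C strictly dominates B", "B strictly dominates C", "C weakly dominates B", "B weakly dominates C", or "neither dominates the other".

neither dominates the other

Compare C to B across every action of Column: Opt1: -7<5, Opt2: 6>2, Opt3: -1=-1, Opt4: 5<8.
C does better at Opt2 but worse at Opt1, Opt4; neither strategy dominates the other.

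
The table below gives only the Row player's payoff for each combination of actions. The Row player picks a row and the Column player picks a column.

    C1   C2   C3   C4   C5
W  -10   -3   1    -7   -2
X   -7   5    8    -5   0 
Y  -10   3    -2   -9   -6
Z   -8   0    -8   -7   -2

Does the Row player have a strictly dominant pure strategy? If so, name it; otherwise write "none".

X vs W: C1: -7>-10, C2: 5>-3, C3: 8>1, C4: -5>-7, C5: 0>-2.
X vs Y: C1: -7>-10, C2: 5>3, C3: 8>-2, C4: -5>-9, C5: 0>-6.
X vs Z: C1: -7>-8, C2: 5>0, C3: 8>-8, C4: -5>-7, C5: 0>-2.
X strictly beats every other strategy against every opponent action, so it is strictly dominant.

X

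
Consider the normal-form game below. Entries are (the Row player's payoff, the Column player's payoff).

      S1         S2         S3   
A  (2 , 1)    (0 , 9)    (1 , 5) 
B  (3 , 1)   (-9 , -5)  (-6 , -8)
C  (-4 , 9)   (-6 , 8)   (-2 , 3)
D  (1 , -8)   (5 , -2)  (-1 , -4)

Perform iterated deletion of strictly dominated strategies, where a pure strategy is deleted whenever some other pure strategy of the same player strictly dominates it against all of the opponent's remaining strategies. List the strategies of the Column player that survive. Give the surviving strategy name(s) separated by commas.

Row C is eliminated: A beats it against every remaining column (S1: 2>-4, S2: 0>-6, S3: 1>-2).
The Column player's strategy S3 is strictly dominated by S2 (A: 9>5, B: -5>-8, D: -2>-4) and is removed.
Among the remaining strategies, none is strictly dominated by another pure strategy of the same player, so the elimination stops.
Surviving strategies — the Row player: {A, B, D}; the Column player: {S1, S2}.

S1, S2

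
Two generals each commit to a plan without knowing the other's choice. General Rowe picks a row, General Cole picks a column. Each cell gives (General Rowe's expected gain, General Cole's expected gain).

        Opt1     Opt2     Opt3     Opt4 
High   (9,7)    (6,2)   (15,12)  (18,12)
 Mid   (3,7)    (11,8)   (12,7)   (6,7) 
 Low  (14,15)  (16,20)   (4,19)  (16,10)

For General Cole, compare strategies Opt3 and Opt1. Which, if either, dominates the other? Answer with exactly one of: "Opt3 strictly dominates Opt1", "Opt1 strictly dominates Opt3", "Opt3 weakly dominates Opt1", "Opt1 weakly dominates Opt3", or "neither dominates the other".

Opt3 weakly dominates Opt1

Opt3's payoffs vs Opt1's, by General Rowe's action — High: 12>7, Mid: 7=7, Low: 19>15.
Opt3 is at least as good everywhere and strictly better somewhere (tied only at Mid), so Opt3 weakly but not strictly dominates Opt1.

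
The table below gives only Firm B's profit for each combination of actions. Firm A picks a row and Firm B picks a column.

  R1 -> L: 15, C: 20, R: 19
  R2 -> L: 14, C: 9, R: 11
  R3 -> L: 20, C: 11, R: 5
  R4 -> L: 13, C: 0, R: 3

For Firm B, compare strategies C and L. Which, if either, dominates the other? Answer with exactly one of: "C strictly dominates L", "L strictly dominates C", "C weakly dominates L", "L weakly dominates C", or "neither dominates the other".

Compare C to L across each opponent action: R1: 20>15, R2: 9<14, R3: 11<20, R4: 0<13.
C does better at R1 but worse at R2, R3, R4; neither strategy dominates the other.

neither dominates the other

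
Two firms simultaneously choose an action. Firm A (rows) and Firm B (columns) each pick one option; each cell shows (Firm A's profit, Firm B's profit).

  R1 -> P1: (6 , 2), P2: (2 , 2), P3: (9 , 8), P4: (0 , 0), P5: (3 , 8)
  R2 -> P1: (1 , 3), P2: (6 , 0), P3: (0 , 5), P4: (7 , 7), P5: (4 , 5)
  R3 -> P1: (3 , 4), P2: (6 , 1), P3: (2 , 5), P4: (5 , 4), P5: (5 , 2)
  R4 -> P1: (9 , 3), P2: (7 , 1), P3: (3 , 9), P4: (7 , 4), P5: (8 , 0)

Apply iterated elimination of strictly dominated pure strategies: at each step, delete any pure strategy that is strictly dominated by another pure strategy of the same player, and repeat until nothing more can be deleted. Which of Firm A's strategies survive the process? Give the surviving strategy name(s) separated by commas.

R1, R2, R4

Row R3 is eliminated: R4 beats it against every remaining column (P1: 9>3, P2: 7>6, P3: 3>2, P4: 7>5, P5: 8>5).
For Firm B, P3 strictly dominates P1 on the remaining rows (R1: 8>2, R2: 5>3, R4: 9>3); eliminate P1.
For Firm B, P3 strictly dominates P2 on the remaining rows (R1: 8>2, R2: 5>0, R4: 9>1); eliminate P2.
Among the remaining strategies, none is strictly dominated by another pure strategy of the same player, so the elimination stops.
Surviving strategies — Firm A: {R1, R2, R4}; Firm B: {P3, P4, P5}.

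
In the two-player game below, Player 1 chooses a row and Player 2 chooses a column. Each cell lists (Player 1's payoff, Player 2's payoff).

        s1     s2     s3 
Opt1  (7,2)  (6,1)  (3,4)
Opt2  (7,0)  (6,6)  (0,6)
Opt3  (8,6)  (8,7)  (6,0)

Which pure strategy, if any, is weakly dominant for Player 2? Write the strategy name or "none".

s1 fails to dominate s2 at Opt2 (0<6).
s2 fails to dominate s1 at Opt1 (1<2).
s3 fails to dominate s1 at Opt3 (0<6).
No single strategy dominates all the others.

none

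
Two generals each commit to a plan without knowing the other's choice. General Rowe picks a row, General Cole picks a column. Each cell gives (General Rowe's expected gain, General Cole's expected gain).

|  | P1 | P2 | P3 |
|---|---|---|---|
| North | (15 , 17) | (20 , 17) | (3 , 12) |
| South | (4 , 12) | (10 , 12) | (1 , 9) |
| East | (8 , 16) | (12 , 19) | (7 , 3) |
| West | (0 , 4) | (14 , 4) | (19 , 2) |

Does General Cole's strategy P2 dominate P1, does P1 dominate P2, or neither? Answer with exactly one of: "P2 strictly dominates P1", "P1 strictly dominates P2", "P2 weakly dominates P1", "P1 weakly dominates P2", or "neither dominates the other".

Compare P2 to P1 across each opponent action: North: 17=17, South: 12=12, East: 19>16, West: 4=4.
P2 is at least as good everywhere and strictly better somewhere (tied only at North, South, West), so P2 weakly but not strictly dominates P1.

P2 weakly dominates P1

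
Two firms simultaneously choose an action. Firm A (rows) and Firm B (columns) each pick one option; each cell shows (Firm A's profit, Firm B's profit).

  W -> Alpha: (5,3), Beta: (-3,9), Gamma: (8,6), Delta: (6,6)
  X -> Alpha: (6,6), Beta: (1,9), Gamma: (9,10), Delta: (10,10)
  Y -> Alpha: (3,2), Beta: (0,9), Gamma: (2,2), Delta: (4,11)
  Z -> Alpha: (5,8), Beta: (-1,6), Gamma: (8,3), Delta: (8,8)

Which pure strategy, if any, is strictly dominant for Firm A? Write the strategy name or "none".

X

X vs W: Alpha: 6>5, Beta: 1>-3, Gamma: 9>8, Delta: 10>6.
X vs Y: Alpha: 6>3, Beta: 1>0, Gamma: 9>2, Delta: 10>4.
X vs Z: Alpha: 6>5, Beta: 1>-1, Gamma: 9>8, Delta: 10>8.
X strictly beats every other strategy against every opponent action, so it is strictly dominant.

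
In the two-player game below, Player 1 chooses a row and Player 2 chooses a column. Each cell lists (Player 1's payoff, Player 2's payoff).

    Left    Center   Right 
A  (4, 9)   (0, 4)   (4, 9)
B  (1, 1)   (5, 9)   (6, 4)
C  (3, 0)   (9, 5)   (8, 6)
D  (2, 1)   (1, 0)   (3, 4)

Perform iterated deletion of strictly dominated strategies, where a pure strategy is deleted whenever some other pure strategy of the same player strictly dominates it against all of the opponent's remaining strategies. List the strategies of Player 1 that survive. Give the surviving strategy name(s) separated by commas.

A, C

Row B is eliminated: C beats it against every remaining column (Left: 3>1, Center: 9>5, Right: 8>6).
Row D is eliminated: C beats it against every remaining column (Left: 3>2, Center: 9>1, Right: 8>3).
Player 2's strategy Center is strictly dominated by Right (A: 9>4, C: 6>5) and is removed.
Among the remaining strategies, none is strictly dominated by another pure strategy of the same player, so the elimination stops.
Surviving strategies — Player 1: {A, C}; Player 2: {Left, Right}.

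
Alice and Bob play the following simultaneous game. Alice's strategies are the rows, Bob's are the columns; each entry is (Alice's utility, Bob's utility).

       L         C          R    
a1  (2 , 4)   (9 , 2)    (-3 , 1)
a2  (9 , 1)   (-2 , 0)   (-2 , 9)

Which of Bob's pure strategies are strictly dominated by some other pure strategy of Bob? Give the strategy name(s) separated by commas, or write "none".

Nothing dominates L: C at a1 (4>2); R at a1 (4>1).
L strictly dominates C — a1: 4>2, a2: 1>0.
R: no other strategy beats it everywhere (L at a2 (9>1); C at a2 (9>0)).

C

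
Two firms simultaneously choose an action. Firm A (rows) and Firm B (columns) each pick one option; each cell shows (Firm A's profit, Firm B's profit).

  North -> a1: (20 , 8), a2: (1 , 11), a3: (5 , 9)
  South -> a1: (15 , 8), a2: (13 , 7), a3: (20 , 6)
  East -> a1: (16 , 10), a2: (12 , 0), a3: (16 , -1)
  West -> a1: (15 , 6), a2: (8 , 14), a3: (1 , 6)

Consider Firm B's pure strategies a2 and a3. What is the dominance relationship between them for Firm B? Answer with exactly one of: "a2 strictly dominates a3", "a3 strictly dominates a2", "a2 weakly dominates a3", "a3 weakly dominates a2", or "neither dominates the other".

a2's payoffs vs a3's, by Firm A's action — North: 11>9, South: 7>6, East: 0>-1, West: 14>6.
Every comparison favours a2, so a2 strictly dominates a3.

a2 strictly dominates a3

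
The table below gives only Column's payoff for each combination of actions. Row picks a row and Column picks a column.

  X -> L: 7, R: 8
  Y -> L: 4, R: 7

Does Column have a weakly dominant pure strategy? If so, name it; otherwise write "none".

R

R vs L: X: 8>7, Y: 7>4.
R is at least as good as every other strategy against every opponent action, so it is weakly dominant.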